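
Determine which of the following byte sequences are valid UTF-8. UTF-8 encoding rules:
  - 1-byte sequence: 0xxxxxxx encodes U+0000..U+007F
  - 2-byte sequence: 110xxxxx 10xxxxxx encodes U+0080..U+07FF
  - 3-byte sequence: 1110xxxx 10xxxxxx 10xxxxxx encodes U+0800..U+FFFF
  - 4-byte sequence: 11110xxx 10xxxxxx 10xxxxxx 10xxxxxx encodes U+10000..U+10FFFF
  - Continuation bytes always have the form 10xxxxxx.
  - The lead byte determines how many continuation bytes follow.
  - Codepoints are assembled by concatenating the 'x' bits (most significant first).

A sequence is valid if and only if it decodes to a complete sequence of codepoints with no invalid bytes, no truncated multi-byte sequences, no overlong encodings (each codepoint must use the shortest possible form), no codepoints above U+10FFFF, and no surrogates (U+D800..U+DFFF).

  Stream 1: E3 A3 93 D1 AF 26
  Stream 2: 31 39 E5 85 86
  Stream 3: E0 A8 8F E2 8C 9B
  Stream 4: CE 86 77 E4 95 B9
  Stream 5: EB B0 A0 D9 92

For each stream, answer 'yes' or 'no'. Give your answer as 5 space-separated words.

Answer: yes yes yes yes yes

Derivation:
Stream 1: decodes cleanly. VALID
Stream 2: decodes cleanly. VALID
Stream 3: decodes cleanly. VALID
Stream 4: decodes cleanly. VALID
Stream 5: decodes cleanly. VALID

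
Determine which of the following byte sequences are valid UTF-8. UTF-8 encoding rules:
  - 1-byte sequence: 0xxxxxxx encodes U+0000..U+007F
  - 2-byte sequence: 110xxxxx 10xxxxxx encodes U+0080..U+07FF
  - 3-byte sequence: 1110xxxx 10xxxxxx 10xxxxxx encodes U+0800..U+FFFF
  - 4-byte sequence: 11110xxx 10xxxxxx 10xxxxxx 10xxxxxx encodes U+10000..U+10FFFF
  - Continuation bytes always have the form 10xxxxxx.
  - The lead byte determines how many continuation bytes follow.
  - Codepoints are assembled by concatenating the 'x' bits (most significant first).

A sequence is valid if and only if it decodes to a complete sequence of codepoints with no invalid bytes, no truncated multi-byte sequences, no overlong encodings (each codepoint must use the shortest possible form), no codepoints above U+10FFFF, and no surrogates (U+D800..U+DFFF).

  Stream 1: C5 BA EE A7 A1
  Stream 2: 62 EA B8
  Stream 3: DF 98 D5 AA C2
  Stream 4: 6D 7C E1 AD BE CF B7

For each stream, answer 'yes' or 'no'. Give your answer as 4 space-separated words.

Answer: yes no no yes

Derivation:
Stream 1: decodes cleanly. VALID
Stream 2: error at byte offset 3. INVALID
Stream 3: error at byte offset 5. INVALID
Stream 4: decodes cleanly. VALID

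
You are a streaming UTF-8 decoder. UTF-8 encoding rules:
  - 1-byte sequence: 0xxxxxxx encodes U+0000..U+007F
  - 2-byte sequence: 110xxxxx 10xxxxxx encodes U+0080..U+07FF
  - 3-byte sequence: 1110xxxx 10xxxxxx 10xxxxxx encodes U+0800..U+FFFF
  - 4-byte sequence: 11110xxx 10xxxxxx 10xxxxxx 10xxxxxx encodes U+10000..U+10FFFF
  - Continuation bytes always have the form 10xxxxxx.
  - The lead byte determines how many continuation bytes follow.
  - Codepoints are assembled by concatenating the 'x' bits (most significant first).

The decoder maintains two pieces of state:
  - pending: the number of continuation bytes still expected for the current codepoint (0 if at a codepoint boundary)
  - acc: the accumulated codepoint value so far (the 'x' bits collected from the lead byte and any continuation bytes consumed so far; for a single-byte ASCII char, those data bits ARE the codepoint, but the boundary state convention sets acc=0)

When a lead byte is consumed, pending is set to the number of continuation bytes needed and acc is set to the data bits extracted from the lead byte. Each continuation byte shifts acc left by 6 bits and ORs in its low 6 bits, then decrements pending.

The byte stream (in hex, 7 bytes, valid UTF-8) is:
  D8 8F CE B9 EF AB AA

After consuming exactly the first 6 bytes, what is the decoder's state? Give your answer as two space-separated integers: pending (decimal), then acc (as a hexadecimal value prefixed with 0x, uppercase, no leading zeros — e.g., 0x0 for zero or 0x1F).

Answer: 1 0x3EB

Derivation:
Byte[0]=D8: 2-byte lead. pending=1, acc=0x18
Byte[1]=8F: continuation. acc=(acc<<6)|0x0F=0x60F, pending=0
Byte[2]=CE: 2-byte lead. pending=1, acc=0xE
Byte[3]=B9: continuation. acc=(acc<<6)|0x39=0x3B9, pending=0
Byte[4]=EF: 3-byte lead. pending=2, acc=0xF
Byte[5]=AB: continuation. acc=(acc<<6)|0x2B=0x3EB, pending=1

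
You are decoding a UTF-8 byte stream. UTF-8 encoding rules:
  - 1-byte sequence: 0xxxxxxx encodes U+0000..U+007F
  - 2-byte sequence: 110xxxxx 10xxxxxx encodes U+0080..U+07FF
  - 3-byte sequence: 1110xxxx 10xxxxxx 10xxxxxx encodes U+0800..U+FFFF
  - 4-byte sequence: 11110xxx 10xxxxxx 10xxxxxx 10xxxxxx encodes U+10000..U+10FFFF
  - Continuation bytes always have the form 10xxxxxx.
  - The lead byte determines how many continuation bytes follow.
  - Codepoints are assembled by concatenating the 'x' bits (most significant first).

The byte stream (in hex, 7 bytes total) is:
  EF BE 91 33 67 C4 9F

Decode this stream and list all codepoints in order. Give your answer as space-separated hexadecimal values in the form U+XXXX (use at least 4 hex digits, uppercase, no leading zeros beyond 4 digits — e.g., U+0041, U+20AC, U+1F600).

Byte[0]=EF: 3-byte lead, need 2 cont bytes. acc=0xF
Byte[1]=BE: continuation. acc=(acc<<6)|0x3E=0x3FE
Byte[2]=91: continuation. acc=(acc<<6)|0x11=0xFF91
Completed: cp=U+FF91 (starts at byte 0)
Byte[3]=33: 1-byte ASCII. cp=U+0033
Byte[4]=67: 1-byte ASCII. cp=U+0067
Byte[5]=C4: 2-byte lead, need 1 cont bytes. acc=0x4
Byte[6]=9F: continuation. acc=(acc<<6)|0x1F=0x11F
Completed: cp=U+011F (starts at byte 5)

Answer: U+FF91 U+0033 U+0067 U+011F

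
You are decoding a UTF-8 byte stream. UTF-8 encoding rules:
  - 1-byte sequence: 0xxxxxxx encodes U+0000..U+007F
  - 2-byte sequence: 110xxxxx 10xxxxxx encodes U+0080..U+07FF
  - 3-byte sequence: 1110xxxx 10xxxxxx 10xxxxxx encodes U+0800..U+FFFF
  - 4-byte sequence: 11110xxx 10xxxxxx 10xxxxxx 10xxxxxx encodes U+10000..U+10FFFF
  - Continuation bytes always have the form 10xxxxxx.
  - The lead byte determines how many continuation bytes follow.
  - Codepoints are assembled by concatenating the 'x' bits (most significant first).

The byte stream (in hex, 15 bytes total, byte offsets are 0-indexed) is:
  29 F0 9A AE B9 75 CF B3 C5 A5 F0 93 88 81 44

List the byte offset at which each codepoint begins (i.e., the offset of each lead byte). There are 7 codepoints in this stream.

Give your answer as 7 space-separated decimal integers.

Answer: 0 1 5 6 8 10 14

Derivation:
Byte[0]=29: 1-byte ASCII. cp=U+0029
Byte[1]=F0: 4-byte lead, need 3 cont bytes. acc=0x0
Byte[2]=9A: continuation. acc=(acc<<6)|0x1A=0x1A
Byte[3]=AE: continuation. acc=(acc<<6)|0x2E=0x6AE
Byte[4]=B9: continuation. acc=(acc<<6)|0x39=0x1ABB9
Completed: cp=U+1ABB9 (starts at byte 1)
Byte[5]=75: 1-byte ASCII. cp=U+0075
Byte[6]=CF: 2-byte lead, need 1 cont bytes. acc=0xF
Byte[7]=B3: continuation. acc=(acc<<6)|0x33=0x3F3
Completed: cp=U+03F3 (starts at byte 6)
Byte[8]=C5: 2-byte lead, need 1 cont bytes. acc=0x5
Byte[9]=A5: continuation. acc=(acc<<6)|0x25=0x165
Completed: cp=U+0165 (starts at byte 8)
Byte[10]=F0: 4-byte lead, need 3 cont bytes. acc=0x0
Byte[11]=93: continuation. acc=(acc<<6)|0x13=0x13
Byte[12]=88: continuation. acc=(acc<<6)|0x08=0x4C8
Byte[13]=81: continuation. acc=(acc<<6)|0x01=0x13201
Completed: cp=U+13201 (starts at byte 10)
Byte[14]=44: 1-byte ASCII. cp=U+0044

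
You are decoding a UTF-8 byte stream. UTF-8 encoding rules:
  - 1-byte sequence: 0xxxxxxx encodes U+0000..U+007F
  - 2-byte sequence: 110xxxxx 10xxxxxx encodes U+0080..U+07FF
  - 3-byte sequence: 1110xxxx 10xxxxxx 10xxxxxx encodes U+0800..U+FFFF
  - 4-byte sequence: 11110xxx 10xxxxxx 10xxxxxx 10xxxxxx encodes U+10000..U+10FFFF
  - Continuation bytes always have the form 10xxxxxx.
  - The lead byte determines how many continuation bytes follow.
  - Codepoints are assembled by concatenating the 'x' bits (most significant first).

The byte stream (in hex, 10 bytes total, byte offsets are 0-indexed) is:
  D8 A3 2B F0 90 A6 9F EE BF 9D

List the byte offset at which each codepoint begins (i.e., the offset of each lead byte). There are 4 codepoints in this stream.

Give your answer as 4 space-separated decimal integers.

Byte[0]=D8: 2-byte lead, need 1 cont bytes. acc=0x18
Byte[1]=A3: continuation. acc=(acc<<6)|0x23=0x623
Completed: cp=U+0623 (starts at byte 0)
Byte[2]=2B: 1-byte ASCII. cp=U+002B
Byte[3]=F0: 4-byte lead, need 3 cont bytes. acc=0x0
Byte[4]=90: continuation. acc=(acc<<6)|0x10=0x10
Byte[5]=A6: continuation. acc=(acc<<6)|0x26=0x426
Byte[6]=9F: continuation. acc=(acc<<6)|0x1F=0x1099F
Completed: cp=U+1099F (starts at byte 3)
Byte[7]=EE: 3-byte lead, need 2 cont bytes. acc=0xE
Byte[8]=BF: continuation. acc=(acc<<6)|0x3F=0x3BF
Byte[9]=9D: continuation. acc=(acc<<6)|0x1D=0xEFDD
Completed: cp=U+EFDD (starts at byte 7)

Answer: 0 2 3 7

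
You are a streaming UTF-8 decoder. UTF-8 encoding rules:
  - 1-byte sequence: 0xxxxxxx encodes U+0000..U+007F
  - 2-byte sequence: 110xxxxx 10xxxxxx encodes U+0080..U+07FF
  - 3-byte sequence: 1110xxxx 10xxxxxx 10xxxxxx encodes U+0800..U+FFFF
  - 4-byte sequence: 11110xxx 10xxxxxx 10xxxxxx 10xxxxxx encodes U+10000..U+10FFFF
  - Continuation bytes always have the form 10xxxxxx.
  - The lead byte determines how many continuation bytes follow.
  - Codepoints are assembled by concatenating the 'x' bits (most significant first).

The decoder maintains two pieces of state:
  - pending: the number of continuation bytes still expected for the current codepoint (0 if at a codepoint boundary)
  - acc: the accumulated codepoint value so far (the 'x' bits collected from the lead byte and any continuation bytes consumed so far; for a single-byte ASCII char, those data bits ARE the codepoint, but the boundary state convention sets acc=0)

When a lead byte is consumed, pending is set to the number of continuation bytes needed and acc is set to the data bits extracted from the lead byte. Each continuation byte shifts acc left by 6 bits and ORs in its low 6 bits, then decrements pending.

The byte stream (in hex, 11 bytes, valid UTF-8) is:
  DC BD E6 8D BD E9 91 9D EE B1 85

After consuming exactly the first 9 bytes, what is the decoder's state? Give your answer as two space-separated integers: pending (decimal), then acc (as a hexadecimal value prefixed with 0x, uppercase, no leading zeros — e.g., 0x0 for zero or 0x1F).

Answer: 2 0xE

Derivation:
Byte[0]=DC: 2-byte lead. pending=1, acc=0x1C
Byte[1]=BD: continuation. acc=(acc<<6)|0x3D=0x73D, pending=0
Byte[2]=E6: 3-byte lead. pending=2, acc=0x6
Byte[3]=8D: continuation. acc=(acc<<6)|0x0D=0x18D, pending=1
Byte[4]=BD: continuation. acc=(acc<<6)|0x3D=0x637D, pending=0
Byte[5]=E9: 3-byte lead. pending=2, acc=0x9
Byte[6]=91: continuation. acc=(acc<<6)|0x11=0x251, pending=1
Byte[7]=9D: continuation. acc=(acc<<6)|0x1D=0x945D, pending=0
Byte[8]=EE: 3-byte lead. pending=2, acc=0xE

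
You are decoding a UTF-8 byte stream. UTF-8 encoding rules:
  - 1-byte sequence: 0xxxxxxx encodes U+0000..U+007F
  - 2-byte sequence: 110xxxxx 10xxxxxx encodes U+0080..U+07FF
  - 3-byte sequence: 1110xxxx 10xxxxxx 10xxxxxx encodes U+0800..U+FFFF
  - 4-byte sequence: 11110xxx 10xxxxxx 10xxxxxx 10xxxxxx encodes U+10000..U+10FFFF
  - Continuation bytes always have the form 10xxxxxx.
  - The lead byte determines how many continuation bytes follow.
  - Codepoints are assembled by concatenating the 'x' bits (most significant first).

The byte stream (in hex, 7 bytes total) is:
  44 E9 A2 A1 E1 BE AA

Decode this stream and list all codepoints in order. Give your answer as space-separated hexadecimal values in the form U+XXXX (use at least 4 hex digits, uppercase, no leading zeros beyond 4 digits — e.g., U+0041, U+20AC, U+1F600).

Byte[0]=44: 1-byte ASCII. cp=U+0044
Byte[1]=E9: 3-byte lead, need 2 cont bytes. acc=0x9
Byte[2]=A2: continuation. acc=(acc<<6)|0x22=0x262
Byte[3]=A1: continuation. acc=(acc<<6)|0x21=0x98A1
Completed: cp=U+98A1 (starts at byte 1)
Byte[4]=E1: 3-byte lead, need 2 cont bytes. acc=0x1
Byte[5]=BE: continuation. acc=(acc<<6)|0x3E=0x7E
Byte[6]=AA: continuation. acc=(acc<<6)|0x2A=0x1FAA
Completed: cp=U+1FAA (starts at byte 4)

Answer: U+0044 U+98A1 U+1FAA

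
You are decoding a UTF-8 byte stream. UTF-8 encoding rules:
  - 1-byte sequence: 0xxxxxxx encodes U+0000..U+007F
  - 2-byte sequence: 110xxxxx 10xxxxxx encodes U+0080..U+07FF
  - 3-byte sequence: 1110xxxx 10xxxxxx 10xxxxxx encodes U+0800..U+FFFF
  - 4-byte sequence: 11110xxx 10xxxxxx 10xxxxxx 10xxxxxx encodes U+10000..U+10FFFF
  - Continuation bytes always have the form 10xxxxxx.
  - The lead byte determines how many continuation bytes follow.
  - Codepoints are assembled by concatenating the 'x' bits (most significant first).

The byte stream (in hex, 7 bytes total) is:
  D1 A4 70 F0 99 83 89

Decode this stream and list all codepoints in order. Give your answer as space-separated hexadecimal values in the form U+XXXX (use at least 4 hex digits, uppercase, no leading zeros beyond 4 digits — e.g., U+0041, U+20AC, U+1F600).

Answer: U+0464 U+0070 U+190C9

Derivation:
Byte[0]=D1: 2-byte lead, need 1 cont bytes. acc=0x11
Byte[1]=A4: continuation. acc=(acc<<6)|0x24=0x464
Completed: cp=U+0464 (starts at byte 0)
Byte[2]=70: 1-byte ASCII. cp=U+0070
Byte[3]=F0: 4-byte lead, need 3 cont bytes. acc=0x0
Byte[4]=99: continuation. acc=(acc<<6)|0x19=0x19
Byte[5]=83: continuation. acc=(acc<<6)|0x03=0x643
Byte[6]=89: continuation. acc=(acc<<6)|0x09=0x190C9
Completed: cp=U+190C9 (starts at byte 3)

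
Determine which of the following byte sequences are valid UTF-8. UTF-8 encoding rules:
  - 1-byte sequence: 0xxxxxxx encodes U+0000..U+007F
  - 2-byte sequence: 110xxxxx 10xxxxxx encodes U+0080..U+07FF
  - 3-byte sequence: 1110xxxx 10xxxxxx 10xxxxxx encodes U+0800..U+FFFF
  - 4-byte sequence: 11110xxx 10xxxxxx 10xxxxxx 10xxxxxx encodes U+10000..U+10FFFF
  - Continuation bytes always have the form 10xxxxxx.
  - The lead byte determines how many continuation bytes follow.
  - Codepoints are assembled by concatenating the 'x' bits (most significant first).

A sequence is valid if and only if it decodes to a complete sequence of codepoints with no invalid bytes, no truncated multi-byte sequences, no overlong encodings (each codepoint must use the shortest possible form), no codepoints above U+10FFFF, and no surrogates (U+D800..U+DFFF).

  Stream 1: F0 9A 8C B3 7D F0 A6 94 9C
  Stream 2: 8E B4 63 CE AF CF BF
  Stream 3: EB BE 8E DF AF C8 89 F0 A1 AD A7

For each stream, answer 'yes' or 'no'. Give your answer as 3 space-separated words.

Answer: yes no yes

Derivation:
Stream 1: decodes cleanly. VALID
Stream 2: error at byte offset 0. INVALID
Stream 3: decodes cleanly. VALID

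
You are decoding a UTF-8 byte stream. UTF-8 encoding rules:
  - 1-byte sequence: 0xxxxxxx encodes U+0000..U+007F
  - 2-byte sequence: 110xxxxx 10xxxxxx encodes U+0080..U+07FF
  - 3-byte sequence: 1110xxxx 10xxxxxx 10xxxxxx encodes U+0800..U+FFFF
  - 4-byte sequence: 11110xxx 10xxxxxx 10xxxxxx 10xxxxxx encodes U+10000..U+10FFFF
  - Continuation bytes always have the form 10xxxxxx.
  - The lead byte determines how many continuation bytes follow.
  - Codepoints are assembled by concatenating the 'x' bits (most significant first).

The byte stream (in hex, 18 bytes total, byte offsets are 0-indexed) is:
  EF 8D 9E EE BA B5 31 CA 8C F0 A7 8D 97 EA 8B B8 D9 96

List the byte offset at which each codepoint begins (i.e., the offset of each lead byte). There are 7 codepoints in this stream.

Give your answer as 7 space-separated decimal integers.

Answer: 0 3 6 7 9 13 16

Derivation:
Byte[0]=EF: 3-byte lead, need 2 cont bytes. acc=0xF
Byte[1]=8D: continuation. acc=(acc<<6)|0x0D=0x3CD
Byte[2]=9E: continuation. acc=(acc<<6)|0x1E=0xF35E
Completed: cp=U+F35E (starts at byte 0)
Byte[3]=EE: 3-byte lead, need 2 cont bytes. acc=0xE
Byte[4]=BA: continuation. acc=(acc<<6)|0x3A=0x3BA
Byte[5]=B5: continuation. acc=(acc<<6)|0x35=0xEEB5
Completed: cp=U+EEB5 (starts at byte 3)
Byte[6]=31: 1-byte ASCII. cp=U+0031
Byte[7]=CA: 2-byte lead, need 1 cont bytes. acc=0xA
Byte[8]=8C: continuation. acc=(acc<<6)|0x0C=0x28C
Completed: cp=U+028C (starts at byte 7)
Byte[9]=F0: 4-byte lead, need 3 cont bytes. acc=0x0
Byte[10]=A7: continuation. acc=(acc<<6)|0x27=0x27
Byte[11]=8D: continuation. acc=(acc<<6)|0x0D=0x9CD
Byte[12]=97: continuation. acc=(acc<<6)|0x17=0x27357
Completed: cp=U+27357 (starts at byte 9)
Byte[13]=EA: 3-byte lead, need 2 cont bytes. acc=0xA
Byte[14]=8B: continuation. acc=(acc<<6)|0x0B=0x28B
Byte[15]=B8: continuation. acc=(acc<<6)|0x38=0xA2F8
Completed: cp=U+A2F8 (starts at byte 13)
Byte[16]=D9: 2-byte lead, need 1 cont bytes. acc=0x19
Byte[17]=96: continuation. acc=(acc<<6)|0x16=0x656
Completed: cp=U+0656 (starts at byte 16)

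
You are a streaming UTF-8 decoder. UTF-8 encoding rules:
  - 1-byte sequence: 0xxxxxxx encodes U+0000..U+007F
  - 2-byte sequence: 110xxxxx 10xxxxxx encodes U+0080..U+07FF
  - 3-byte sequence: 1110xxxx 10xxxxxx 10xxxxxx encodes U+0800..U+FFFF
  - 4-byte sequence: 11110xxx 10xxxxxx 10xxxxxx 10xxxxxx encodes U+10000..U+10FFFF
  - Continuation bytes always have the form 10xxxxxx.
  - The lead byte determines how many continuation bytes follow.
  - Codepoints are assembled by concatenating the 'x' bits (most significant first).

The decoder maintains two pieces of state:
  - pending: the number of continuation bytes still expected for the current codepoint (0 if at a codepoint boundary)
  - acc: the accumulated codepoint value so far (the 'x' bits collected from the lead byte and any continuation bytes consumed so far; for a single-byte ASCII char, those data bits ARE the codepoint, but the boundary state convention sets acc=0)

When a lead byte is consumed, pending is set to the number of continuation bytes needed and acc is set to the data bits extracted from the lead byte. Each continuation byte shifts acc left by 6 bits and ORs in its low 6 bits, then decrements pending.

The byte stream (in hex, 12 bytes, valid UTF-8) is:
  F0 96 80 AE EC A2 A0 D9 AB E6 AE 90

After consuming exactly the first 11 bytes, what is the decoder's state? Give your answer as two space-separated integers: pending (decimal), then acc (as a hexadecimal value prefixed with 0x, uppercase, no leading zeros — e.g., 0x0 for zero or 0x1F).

Answer: 1 0x1AE

Derivation:
Byte[0]=F0: 4-byte lead. pending=3, acc=0x0
Byte[1]=96: continuation. acc=(acc<<6)|0x16=0x16, pending=2
Byte[2]=80: continuation. acc=(acc<<6)|0x00=0x580, pending=1
Byte[3]=AE: continuation. acc=(acc<<6)|0x2E=0x1602E, pending=0
Byte[4]=EC: 3-byte lead. pending=2, acc=0xC
Byte[5]=A2: continuation. acc=(acc<<6)|0x22=0x322, pending=1
Byte[6]=A0: continuation. acc=(acc<<6)|0x20=0xC8A0, pending=0
Byte[7]=D9: 2-byte lead. pending=1, acc=0x19
Byte[8]=AB: continuation. acc=(acc<<6)|0x2B=0x66B, pending=0
Byte[9]=E6: 3-byte lead. pending=2, acc=0x6
Byte[10]=AE: continuation. acc=(acc<<6)|0x2E=0x1AE, pending=1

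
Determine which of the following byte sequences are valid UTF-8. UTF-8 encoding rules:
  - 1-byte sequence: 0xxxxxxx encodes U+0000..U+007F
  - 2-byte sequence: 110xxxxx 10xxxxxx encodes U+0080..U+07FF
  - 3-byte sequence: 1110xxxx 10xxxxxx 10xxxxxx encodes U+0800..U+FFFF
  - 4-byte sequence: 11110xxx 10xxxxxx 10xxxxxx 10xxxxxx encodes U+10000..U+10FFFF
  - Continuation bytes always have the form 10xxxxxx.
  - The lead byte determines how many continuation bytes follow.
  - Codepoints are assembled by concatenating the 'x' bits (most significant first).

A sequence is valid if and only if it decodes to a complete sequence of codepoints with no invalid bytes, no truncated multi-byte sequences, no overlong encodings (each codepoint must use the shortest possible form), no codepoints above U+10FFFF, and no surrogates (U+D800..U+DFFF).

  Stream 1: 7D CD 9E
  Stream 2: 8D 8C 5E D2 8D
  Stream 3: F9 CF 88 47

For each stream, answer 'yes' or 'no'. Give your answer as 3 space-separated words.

Answer: yes no no

Derivation:
Stream 1: decodes cleanly. VALID
Stream 2: error at byte offset 0. INVALID
Stream 3: error at byte offset 0. INVALID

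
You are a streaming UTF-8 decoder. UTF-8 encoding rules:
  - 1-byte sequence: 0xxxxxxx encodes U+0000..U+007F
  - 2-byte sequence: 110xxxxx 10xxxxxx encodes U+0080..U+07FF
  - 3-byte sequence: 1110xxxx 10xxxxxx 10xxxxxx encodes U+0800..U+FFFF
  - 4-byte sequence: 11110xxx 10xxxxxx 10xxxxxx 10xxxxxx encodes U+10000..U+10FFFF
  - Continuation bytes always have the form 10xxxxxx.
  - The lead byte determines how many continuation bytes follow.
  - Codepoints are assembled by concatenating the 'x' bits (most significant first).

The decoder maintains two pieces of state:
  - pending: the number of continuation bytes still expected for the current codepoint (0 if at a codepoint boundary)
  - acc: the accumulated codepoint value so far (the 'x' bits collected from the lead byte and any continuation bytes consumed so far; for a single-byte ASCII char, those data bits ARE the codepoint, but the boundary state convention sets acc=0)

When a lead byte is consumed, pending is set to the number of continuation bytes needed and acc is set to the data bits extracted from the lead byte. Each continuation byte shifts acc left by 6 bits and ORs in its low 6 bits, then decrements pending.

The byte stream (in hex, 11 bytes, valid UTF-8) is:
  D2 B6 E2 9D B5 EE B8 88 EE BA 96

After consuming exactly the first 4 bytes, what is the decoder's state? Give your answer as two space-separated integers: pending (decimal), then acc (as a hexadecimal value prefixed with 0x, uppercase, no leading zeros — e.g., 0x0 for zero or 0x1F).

Byte[0]=D2: 2-byte lead. pending=1, acc=0x12
Byte[1]=B6: continuation. acc=(acc<<6)|0x36=0x4B6, pending=0
Byte[2]=E2: 3-byte lead. pending=2, acc=0x2
Byte[3]=9D: continuation. acc=(acc<<6)|0x1D=0x9D, pending=1

Answer: 1 0x9D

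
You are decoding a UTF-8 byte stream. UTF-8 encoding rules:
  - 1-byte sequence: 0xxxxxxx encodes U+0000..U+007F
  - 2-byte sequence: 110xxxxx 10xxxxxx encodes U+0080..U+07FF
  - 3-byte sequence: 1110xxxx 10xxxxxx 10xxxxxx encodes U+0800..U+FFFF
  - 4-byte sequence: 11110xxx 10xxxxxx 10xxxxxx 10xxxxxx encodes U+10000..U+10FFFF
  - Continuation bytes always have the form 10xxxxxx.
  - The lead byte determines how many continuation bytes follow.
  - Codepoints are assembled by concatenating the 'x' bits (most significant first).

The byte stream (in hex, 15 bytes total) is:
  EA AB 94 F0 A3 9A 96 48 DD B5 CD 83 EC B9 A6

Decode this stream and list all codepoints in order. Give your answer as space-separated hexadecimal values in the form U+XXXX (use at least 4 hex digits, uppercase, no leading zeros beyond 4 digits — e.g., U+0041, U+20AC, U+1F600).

Answer: U+AAD4 U+23696 U+0048 U+0775 U+0343 U+CE66

Derivation:
Byte[0]=EA: 3-byte lead, need 2 cont bytes. acc=0xA
Byte[1]=AB: continuation. acc=(acc<<6)|0x2B=0x2AB
Byte[2]=94: continuation. acc=(acc<<6)|0x14=0xAAD4
Completed: cp=U+AAD4 (starts at byte 0)
Byte[3]=F0: 4-byte lead, need 3 cont bytes. acc=0x0
Byte[4]=A3: continuation. acc=(acc<<6)|0x23=0x23
Byte[5]=9A: continuation. acc=(acc<<6)|0x1A=0x8DA
Byte[6]=96: continuation. acc=(acc<<6)|0x16=0x23696
Completed: cp=U+23696 (starts at byte 3)
Byte[7]=48: 1-byte ASCII. cp=U+0048
Byte[8]=DD: 2-byte lead, need 1 cont bytes. acc=0x1D
Byte[9]=B5: continuation. acc=(acc<<6)|0x35=0x775
Completed: cp=U+0775 (starts at byte 8)
Byte[10]=CD: 2-byte lead, need 1 cont bytes. acc=0xD
Byte[11]=83: continuation. acc=(acc<<6)|0x03=0x343
Completed: cp=U+0343 (starts at byte 10)
Byte[12]=EC: 3-byte lead, need 2 cont bytes. acc=0xC
Byte[13]=B9: continuation. acc=(acc<<6)|0x39=0x339
Byte[14]=A6: continuation. acc=(acc<<6)|0x26=0xCE66
Completed: cp=U+CE66 (starts at byte 12)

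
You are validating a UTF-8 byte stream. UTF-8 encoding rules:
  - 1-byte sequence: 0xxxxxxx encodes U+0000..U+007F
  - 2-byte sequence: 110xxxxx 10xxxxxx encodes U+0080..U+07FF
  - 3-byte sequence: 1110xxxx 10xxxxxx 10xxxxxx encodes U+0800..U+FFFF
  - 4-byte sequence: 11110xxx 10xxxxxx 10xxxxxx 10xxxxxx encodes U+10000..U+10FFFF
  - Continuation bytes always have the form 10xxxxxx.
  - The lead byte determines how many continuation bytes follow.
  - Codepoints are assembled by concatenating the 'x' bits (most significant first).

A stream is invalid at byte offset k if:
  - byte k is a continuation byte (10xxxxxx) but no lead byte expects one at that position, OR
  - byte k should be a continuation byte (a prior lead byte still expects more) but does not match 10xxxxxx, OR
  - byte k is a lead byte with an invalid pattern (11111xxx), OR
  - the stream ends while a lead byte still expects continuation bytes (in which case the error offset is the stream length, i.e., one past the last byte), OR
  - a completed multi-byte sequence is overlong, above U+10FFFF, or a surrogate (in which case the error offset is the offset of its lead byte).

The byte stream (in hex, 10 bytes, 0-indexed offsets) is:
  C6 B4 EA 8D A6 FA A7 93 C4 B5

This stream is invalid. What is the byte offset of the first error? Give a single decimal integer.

Byte[0]=C6: 2-byte lead, need 1 cont bytes. acc=0x6
Byte[1]=B4: continuation. acc=(acc<<6)|0x34=0x1B4
Completed: cp=U+01B4 (starts at byte 0)
Byte[2]=EA: 3-byte lead, need 2 cont bytes. acc=0xA
Byte[3]=8D: continuation. acc=(acc<<6)|0x0D=0x28D
Byte[4]=A6: continuation. acc=(acc<<6)|0x26=0xA366
Completed: cp=U+A366 (starts at byte 2)
Byte[5]=FA: INVALID lead byte (not 0xxx/110x/1110/11110)

Answer: 5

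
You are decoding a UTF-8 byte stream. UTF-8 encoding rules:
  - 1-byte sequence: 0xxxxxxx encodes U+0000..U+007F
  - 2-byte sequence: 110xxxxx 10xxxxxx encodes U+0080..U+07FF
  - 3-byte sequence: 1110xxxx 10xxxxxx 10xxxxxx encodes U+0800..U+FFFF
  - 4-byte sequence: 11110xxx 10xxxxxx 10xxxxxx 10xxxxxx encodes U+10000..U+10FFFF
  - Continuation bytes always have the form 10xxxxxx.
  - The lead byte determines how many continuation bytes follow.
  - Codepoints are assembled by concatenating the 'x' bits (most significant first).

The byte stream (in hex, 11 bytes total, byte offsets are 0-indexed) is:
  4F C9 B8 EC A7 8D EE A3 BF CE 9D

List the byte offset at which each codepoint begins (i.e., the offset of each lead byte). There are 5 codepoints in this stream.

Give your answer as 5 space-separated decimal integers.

Byte[0]=4F: 1-byte ASCII. cp=U+004F
Byte[1]=C9: 2-byte lead, need 1 cont bytes. acc=0x9
Byte[2]=B8: continuation. acc=(acc<<6)|0x38=0x278
Completed: cp=U+0278 (starts at byte 1)
Byte[3]=EC: 3-byte lead, need 2 cont bytes. acc=0xC
Byte[4]=A7: continuation. acc=(acc<<6)|0x27=0x327
Byte[5]=8D: continuation. acc=(acc<<6)|0x0D=0xC9CD
Completed: cp=U+C9CD (starts at byte 3)
Byte[6]=EE: 3-byte lead, need 2 cont bytes. acc=0xE
Byte[7]=A3: continuation. acc=(acc<<6)|0x23=0x3A3
Byte[8]=BF: continuation. acc=(acc<<6)|0x3F=0xE8FF
Completed: cp=U+E8FF (starts at byte 6)
Byte[9]=CE: 2-byte lead, need 1 cont bytes. acc=0xE
Byte[10]=9D: continuation. acc=(acc<<6)|0x1D=0x39D
Completed: cp=U+039D (starts at byte 9)

Answer: 0 1 3 6 9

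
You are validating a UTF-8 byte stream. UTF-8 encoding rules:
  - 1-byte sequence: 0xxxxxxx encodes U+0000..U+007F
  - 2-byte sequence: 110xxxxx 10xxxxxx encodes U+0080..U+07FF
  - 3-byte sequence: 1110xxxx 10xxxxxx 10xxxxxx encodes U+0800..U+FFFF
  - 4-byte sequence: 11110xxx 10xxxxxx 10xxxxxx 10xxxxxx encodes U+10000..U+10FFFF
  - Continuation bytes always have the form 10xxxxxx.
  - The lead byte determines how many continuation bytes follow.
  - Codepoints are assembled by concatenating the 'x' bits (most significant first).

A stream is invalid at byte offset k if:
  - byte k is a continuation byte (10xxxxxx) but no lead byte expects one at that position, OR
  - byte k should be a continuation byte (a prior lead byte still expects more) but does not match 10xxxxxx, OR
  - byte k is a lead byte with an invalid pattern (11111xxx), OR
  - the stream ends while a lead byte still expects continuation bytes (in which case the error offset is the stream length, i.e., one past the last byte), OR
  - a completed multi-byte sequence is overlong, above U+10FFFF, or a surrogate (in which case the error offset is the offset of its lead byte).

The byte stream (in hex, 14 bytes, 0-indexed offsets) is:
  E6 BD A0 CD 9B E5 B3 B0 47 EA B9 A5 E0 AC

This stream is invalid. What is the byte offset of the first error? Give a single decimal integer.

Byte[0]=E6: 3-byte lead, need 2 cont bytes. acc=0x6
Byte[1]=BD: continuation. acc=(acc<<6)|0x3D=0x1BD
Byte[2]=A0: continuation. acc=(acc<<6)|0x20=0x6F60
Completed: cp=U+6F60 (starts at byte 0)
Byte[3]=CD: 2-byte lead, need 1 cont bytes. acc=0xD
Byte[4]=9B: continuation. acc=(acc<<6)|0x1B=0x35B
Completed: cp=U+035B (starts at byte 3)
Byte[5]=E5: 3-byte lead, need 2 cont bytes. acc=0x5
Byte[6]=B3: continuation. acc=(acc<<6)|0x33=0x173
Byte[7]=B0: continuation. acc=(acc<<6)|0x30=0x5CF0
Completed: cp=U+5CF0 (starts at byte 5)
Byte[8]=47: 1-byte ASCII. cp=U+0047
Byte[9]=EA: 3-byte lead, need 2 cont bytes. acc=0xA
Byte[10]=B9: continuation. acc=(acc<<6)|0x39=0x2B9
Byte[11]=A5: continuation. acc=(acc<<6)|0x25=0xAE65
Completed: cp=U+AE65 (starts at byte 9)
Byte[12]=E0: 3-byte lead, need 2 cont bytes. acc=0x0
Byte[13]=AC: continuation. acc=(acc<<6)|0x2C=0x2C
Byte[14]: stream ended, expected continuation. INVALID

Answer: 14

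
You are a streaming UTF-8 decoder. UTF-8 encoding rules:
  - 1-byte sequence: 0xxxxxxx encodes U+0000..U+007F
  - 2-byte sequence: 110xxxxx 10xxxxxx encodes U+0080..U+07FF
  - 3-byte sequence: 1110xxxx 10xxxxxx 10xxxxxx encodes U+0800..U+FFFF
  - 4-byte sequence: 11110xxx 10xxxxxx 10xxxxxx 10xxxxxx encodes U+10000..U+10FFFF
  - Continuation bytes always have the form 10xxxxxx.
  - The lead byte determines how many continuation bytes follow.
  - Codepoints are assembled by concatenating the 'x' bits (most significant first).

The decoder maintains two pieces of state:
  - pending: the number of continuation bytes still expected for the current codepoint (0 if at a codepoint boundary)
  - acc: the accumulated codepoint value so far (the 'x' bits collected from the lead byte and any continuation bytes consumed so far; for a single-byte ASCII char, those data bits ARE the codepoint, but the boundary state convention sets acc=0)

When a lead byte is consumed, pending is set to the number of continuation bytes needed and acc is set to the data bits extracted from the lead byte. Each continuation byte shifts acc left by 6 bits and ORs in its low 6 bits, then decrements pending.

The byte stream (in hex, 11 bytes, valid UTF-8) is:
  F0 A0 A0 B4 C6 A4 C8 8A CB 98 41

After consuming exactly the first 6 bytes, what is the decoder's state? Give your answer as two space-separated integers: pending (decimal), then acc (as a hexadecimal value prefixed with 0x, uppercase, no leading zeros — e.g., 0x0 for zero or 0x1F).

Answer: 0 0x1A4

Derivation:
Byte[0]=F0: 4-byte lead. pending=3, acc=0x0
Byte[1]=A0: continuation. acc=(acc<<6)|0x20=0x20, pending=2
Byte[2]=A0: continuation. acc=(acc<<6)|0x20=0x820, pending=1
Byte[3]=B4: continuation. acc=(acc<<6)|0x34=0x20834, pending=0
Byte[4]=C6: 2-byte lead. pending=1, acc=0x6
Byte[5]=A4: continuation. acc=(acc<<6)|0x24=0x1A4, pending=0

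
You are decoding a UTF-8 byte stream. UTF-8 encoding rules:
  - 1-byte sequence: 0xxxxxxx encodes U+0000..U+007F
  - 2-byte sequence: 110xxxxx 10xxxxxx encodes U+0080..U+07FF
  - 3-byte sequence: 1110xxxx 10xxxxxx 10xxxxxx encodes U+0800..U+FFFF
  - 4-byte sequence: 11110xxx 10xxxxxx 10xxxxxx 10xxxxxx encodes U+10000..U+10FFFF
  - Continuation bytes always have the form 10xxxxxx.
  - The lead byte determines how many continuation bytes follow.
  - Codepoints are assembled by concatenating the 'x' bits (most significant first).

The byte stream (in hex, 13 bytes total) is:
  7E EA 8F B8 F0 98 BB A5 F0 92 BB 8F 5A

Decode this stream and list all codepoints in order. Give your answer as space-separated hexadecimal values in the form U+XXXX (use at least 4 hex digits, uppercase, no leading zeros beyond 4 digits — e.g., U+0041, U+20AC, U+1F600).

Answer: U+007E U+A3F8 U+18EE5 U+12ECF U+005A

Derivation:
Byte[0]=7E: 1-byte ASCII. cp=U+007E
Byte[1]=EA: 3-byte lead, need 2 cont bytes. acc=0xA
Byte[2]=8F: continuation. acc=(acc<<6)|0x0F=0x28F
Byte[3]=B8: continuation. acc=(acc<<6)|0x38=0xA3F8
Completed: cp=U+A3F8 (starts at byte 1)
Byte[4]=F0: 4-byte lead, need 3 cont bytes. acc=0x0
Byte[5]=98: continuation. acc=(acc<<6)|0x18=0x18
Byte[6]=BB: continuation. acc=(acc<<6)|0x3B=0x63B
Byte[7]=A5: continuation. acc=(acc<<6)|0x25=0x18EE5
Completed: cp=U+18EE5 (starts at byte 4)
Byte[8]=F0: 4-byte lead, need 3 cont bytes. acc=0x0
Byte[9]=92: continuation. acc=(acc<<6)|0x12=0x12
Byte[10]=BB: continuation. acc=(acc<<6)|0x3B=0x4BB
Byte[11]=8F: continuation. acc=(acc<<6)|0x0F=0x12ECF
Completed: cp=U+12ECF (starts at byte 8)
Byte[12]=5A: 1-byte ASCII. cp=U+005A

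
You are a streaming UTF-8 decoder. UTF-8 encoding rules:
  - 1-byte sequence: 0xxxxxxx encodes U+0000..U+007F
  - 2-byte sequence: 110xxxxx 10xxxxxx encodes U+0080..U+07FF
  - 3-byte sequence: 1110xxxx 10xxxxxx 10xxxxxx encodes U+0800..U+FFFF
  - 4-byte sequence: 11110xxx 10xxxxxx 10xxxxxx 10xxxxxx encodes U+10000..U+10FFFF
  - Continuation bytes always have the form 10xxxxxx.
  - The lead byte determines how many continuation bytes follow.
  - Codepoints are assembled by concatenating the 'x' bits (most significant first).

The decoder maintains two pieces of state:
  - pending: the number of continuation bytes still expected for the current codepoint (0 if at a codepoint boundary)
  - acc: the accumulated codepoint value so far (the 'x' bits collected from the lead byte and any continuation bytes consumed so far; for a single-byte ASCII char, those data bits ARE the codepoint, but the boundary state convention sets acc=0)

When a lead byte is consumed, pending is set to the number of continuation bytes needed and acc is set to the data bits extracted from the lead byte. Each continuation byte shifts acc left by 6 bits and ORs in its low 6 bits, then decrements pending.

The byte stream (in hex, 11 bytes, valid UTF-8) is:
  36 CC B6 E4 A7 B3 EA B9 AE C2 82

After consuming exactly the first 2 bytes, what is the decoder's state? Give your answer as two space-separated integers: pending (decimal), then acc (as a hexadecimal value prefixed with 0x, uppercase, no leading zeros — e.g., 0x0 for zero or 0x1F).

Answer: 1 0xC

Derivation:
Byte[0]=36: 1-byte. pending=0, acc=0x0
Byte[1]=CC: 2-byte lead. pending=1, acc=0xC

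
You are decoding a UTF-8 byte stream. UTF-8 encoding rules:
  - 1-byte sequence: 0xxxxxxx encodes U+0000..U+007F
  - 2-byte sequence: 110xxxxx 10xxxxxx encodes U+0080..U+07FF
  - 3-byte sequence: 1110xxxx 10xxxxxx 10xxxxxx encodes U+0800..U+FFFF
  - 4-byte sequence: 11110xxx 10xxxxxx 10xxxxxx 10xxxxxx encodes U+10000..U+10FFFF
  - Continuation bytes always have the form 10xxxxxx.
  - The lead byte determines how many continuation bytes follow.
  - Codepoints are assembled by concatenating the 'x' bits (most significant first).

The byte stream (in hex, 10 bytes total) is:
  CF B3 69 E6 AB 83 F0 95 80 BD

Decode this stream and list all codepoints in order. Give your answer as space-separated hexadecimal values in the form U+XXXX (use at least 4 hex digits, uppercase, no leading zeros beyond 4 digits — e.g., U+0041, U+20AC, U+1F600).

Byte[0]=CF: 2-byte lead, need 1 cont bytes. acc=0xF
Byte[1]=B3: continuation. acc=(acc<<6)|0x33=0x3F3
Completed: cp=U+03F3 (starts at byte 0)
Byte[2]=69: 1-byte ASCII. cp=U+0069
Byte[3]=E6: 3-byte lead, need 2 cont bytes. acc=0x6
Byte[4]=AB: continuation. acc=(acc<<6)|0x2B=0x1AB
Byte[5]=83: continuation. acc=(acc<<6)|0x03=0x6AC3
Completed: cp=U+6AC3 (starts at byte 3)
Byte[6]=F0: 4-byte lead, need 3 cont bytes. acc=0x0
Byte[7]=95: continuation. acc=(acc<<6)|0x15=0x15
Byte[8]=80: continuation. acc=(acc<<6)|0x00=0x540
Byte[9]=BD: continuation. acc=(acc<<6)|0x3D=0x1503D
Completed: cp=U+1503D (starts at byte 6)

Answer: U+03F3 U+0069 U+6AC3 U+1503D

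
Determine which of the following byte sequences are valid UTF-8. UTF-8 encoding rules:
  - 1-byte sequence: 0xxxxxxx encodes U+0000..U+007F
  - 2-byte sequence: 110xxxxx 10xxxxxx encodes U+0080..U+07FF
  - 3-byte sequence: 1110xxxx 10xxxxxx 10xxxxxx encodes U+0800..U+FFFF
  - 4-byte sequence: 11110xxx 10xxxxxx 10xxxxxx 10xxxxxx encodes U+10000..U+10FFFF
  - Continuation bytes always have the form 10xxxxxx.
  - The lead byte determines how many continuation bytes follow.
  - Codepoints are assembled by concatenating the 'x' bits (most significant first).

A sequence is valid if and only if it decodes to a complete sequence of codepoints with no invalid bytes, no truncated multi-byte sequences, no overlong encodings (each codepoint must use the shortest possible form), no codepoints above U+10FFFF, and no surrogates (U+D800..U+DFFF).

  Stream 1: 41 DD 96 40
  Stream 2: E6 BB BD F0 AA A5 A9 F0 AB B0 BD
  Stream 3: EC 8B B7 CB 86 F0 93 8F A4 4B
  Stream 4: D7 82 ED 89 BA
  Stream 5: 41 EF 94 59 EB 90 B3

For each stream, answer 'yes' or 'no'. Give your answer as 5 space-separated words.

Answer: yes yes yes yes no

Derivation:
Stream 1: decodes cleanly. VALID
Stream 2: decodes cleanly. VALID
Stream 3: decodes cleanly. VALID
Stream 4: decodes cleanly. VALID
Stream 5: error at byte offset 3. INVALID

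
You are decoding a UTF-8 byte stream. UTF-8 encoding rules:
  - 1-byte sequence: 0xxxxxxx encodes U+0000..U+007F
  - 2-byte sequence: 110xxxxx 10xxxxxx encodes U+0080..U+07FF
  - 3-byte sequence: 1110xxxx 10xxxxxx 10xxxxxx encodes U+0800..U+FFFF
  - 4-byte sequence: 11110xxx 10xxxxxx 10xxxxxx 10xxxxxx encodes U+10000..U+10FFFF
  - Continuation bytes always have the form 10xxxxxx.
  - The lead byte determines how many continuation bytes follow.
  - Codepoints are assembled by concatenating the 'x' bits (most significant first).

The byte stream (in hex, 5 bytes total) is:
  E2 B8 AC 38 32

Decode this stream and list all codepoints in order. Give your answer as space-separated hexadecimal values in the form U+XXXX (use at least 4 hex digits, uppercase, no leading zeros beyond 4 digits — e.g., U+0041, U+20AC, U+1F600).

Answer: U+2E2C U+0038 U+0032

Derivation:
Byte[0]=E2: 3-byte lead, need 2 cont bytes. acc=0x2
Byte[1]=B8: continuation. acc=(acc<<6)|0x38=0xB8
Byte[2]=AC: continuation. acc=(acc<<6)|0x2C=0x2E2C
Completed: cp=U+2E2C (starts at byte 0)
Byte[3]=38: 1-byte ASCII. cp=U+0038
Byte[4]=32: 1-byte ASCII. cp=U+0032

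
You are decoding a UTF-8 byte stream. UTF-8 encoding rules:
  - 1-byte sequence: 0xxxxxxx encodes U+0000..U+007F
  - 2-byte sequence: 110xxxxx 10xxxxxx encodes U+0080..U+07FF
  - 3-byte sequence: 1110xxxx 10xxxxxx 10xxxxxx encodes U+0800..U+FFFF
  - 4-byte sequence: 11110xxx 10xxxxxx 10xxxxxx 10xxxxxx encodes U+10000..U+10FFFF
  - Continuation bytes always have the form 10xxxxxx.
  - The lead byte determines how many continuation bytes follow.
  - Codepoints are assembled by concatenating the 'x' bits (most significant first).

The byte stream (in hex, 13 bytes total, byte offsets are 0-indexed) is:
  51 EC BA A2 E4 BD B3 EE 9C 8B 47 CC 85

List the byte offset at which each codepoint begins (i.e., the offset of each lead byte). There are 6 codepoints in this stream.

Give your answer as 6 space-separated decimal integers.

Byte[0]=51: 1-byte ASCII. cp=U+0051
Byte[1]=EC: 3-byte lead, need 2 cont bytes. acc=0xC
Byte[2]=BA: continuation. acc=(acc<<6)|0x3A=0x33A
Byte[3]=A2: continuation. acc=(acc<<6)|0x22=0xCEA2
Completed: cp=U+CEA2 (starts at byte 1)
Byte[4]=E4: 3-byte lead, need 2 cont bytes. acc=0x4
Byte[5]=BD: continuation. acc=(acc<<6)|0x3D=0x13D
Byte[6]=B3: continuation. acc=(acc<<6)|0x33=0x4F73
Completed: cp=U+4F73 (starts at byte 4)
Byte[7]=EE: 3-byte lead, need 2 cont bytes. acc=0xE
Byte[8]=9C: continuation. acc=(acc<<6)|0x1C=0x39C
Byte[9]=8B: continuation. acc=(acc<<6)|0x0B=0xE70B
Completed: cp=U+E70B (starts at byte 7)
Byte[10]=47: 1-byte ASCII. cp=U+0047
Byte[11]=CC: 2-byte lead, need 1 cont bytes. acc=0xC
Byte[12]=85: continuation. acc=(acc<<6)|0x05=0x305
Completed: cp=U+0305 (starts at byte 11)

Answer: 0 1 4 7 10 11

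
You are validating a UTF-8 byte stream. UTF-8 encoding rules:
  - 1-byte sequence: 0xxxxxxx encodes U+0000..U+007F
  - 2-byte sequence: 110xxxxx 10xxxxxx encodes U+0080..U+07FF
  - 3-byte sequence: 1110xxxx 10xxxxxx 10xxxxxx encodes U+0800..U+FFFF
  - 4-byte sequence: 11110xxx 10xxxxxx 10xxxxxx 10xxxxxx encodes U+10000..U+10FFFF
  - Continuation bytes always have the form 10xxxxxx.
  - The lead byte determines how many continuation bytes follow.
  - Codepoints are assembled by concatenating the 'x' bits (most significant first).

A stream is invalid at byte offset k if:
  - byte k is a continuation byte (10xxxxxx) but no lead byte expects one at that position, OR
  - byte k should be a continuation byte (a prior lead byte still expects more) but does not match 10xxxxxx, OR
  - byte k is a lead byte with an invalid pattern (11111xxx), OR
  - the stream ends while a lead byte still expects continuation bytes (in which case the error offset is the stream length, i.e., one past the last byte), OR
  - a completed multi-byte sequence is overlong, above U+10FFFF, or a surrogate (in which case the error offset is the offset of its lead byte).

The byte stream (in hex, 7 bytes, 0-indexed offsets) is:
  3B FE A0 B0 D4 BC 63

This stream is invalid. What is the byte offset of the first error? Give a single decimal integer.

Byte[0]=3B: 1-byte ASCII. cp=U+003B
Byte[1]=FE: INVALID lead byte (not 0xxx/110x/1110/11110)

Answer: 1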